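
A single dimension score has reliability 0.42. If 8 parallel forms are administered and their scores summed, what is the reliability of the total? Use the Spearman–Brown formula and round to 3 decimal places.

ρ_k = kρ / (1 + (k−1)ρ) = 8·0.42 / (1 + 7·0.42) = 3.360 / 3.940 = 0.853.

0.853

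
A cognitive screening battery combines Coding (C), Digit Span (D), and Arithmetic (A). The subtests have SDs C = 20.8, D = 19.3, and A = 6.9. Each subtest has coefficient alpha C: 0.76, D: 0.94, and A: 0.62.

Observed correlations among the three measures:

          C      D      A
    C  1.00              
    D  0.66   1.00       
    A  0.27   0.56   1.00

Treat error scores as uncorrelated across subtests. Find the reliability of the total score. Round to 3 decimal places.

Var(C+D+A) = 20.8² + 19.3² + 6.9² + 2·[20.8·19.3·0.66 + 20.8·6.9·0.27 + 19.3·6.9·0.56] = 852.74 + 756.552 = 1609.29.
With uncorrelated errors the cross-covariances are all true-score covariance, so they carry over unchanged; only the diagonal terms shrink to ρᵢσᵢ².
True-score variance = [20.8²·0.76 + 19.3²·0.94 + 6.9²·0.62] + 756.552 = 708.465 + 756.552 = 1465.02.
Reliability = 1465.02 / 1609.29 = 0.910.

0.910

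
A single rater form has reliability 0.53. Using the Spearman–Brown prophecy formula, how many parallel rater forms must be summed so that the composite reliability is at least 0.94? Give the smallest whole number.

k ≥ ρ*(1−ρ₁)/(ρ₁(1−ρ*)) = 0.94·0.47 / (0.53·0.06) = 13.893.
Smallest integer k = 14.

14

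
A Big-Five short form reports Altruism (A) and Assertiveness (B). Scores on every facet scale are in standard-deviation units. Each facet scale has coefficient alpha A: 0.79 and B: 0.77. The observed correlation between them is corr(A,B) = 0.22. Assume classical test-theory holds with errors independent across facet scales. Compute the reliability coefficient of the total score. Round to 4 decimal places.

Var(A+B) = 2 + 2·[0.22] = 2 + 0.44 = 2.44.
Because errors are independent across components, Cov(Tᵢ,Tⱼ) = Cov(Xᵢ,Xⱼ); the off-diagonal part of the true-score variance is the same as above.
True-score variance = [0.79 + 0.77] + 0.44 = 1.56 + 0.44 = 2.
Reliability = 2 / 2.44 = 0.8197.

0.8197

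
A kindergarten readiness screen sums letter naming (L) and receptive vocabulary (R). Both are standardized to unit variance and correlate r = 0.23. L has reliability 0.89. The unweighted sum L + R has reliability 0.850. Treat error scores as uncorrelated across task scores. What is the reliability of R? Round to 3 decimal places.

0.741

Var(L+R) = 2 + 2·0.23 = 2.460.
True-score variance = ρ_L + ρ_R + 2·0.23, so 0.850 = (0.89 + ρ_R + 0.46) / 2.460.
ρ_R = 0.850·2.460 − 0.89 − 0.46 = 0.741.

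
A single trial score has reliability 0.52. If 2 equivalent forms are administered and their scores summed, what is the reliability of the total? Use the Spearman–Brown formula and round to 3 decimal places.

0.684

ρ_k = kρ / (1 + (k−1)ρ) = 2·0.52 / (1 + 1·0.52) = 1.040 / 1.520 = 0.684.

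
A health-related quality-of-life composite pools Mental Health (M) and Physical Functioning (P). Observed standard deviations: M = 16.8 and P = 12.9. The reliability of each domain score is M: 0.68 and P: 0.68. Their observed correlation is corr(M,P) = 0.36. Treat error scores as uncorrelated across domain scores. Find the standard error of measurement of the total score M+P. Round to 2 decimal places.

11.98

Var(total) = 448.65 + 156.038 = 604.688.
True-score variance = 305.082 + 156.038 = 461.12, so reliability = 0.7626.
Error variance = 604.688 − 461.12 = 143.568; SEM = √143.568 = 11.98.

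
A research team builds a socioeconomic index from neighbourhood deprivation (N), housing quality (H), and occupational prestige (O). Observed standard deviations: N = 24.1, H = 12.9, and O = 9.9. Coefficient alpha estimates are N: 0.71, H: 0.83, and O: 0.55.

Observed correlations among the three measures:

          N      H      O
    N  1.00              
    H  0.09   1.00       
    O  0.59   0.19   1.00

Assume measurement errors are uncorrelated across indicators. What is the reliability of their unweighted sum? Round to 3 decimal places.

0.804

Var(N+H+O) = 24.1² + 12.9² + 9.9² + 2·[24.1·12.9·0.09 + 24.1·9.9·0.59 + 12.9·9.9·0.19] = 845.23 + 386.026 = 1231.26.
With uncorrelated errors the cross-covariances are all true-score covariance, so they carry over unchanged; only the diagonal terms shrink to ρᵢσᵢ².
True-score variance = [24.1²·0.71 + 12.9²·0.83 + 9.9²·0.55] + 386.026 = 604.401 + 386.026 = 990.427.
Reliability = 990.427 / 1231.26 = 0.804.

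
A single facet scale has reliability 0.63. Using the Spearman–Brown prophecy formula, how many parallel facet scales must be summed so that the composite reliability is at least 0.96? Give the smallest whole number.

k ≥ ρ*(1−ρ₁)/(ρ₁(1−ρ*)) = 0.96·0.37 / (0.63·0.04) = 14.095.
Smallest integer k = 15.

15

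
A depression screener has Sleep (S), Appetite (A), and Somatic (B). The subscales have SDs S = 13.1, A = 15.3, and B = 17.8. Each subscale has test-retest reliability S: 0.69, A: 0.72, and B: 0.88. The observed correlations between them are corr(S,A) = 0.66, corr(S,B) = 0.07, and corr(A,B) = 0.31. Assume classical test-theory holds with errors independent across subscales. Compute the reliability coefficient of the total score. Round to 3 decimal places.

0.868

Var(S+A+B) = 13.1² + 15.3² + 17.8² + 2·[13.1·15.3·0.66 + 13.1·17.8·0.07 + 15.3·17.8·0.31] = 722.54 + 466.064 = 1188.6.
With uncorrelated errors the cross-covariances are all true-score covariance, so they carry over unchanged; only the diagonal terms shrink to ρᵢσᵢ².
True-score variance = [13.1²·0.69 + 15.3²·0.72 + 17.8²·0.88] + 466.064 = 565.775 + 466.064 = 1031.84.
Reliability = 1031.84 / 1188.6 = 0.868.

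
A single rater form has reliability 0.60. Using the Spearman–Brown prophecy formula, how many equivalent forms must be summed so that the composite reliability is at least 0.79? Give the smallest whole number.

3

k ≥ ρ*(1−ρ₁)/(ρ₁(1−ρ*)) = 0.79·0.40 / (0.60·0.21) = 2.508.
Smallest integer k = 3.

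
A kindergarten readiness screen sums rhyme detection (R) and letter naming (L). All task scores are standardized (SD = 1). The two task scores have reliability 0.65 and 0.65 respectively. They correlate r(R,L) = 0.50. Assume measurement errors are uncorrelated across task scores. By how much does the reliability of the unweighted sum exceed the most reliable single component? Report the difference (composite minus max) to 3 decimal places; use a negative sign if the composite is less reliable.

Var(sum) = 2 + 1 = 3; true-score variance = 1.3 + 1 = 2.3; composite reliability = 0.7667.
Max component reliability = 0.6500.
Difference = 0.7667 − 0.6500 = 0.117.

0.117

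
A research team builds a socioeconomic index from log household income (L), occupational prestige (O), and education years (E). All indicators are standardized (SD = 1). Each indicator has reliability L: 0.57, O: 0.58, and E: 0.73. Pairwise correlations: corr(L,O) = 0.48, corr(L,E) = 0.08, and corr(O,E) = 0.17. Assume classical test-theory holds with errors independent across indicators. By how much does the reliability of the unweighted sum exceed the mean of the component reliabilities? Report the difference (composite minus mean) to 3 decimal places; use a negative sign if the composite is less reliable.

Var(sum) = 3 + 1.46 = 4.46; true-score variance = 1.88 + 1.46 = 3.34; composite reliability = 0.7489.
Mean component reliability = 0.6267.
Difference = 0.7489 − 0.6267 = 0.122.

0.122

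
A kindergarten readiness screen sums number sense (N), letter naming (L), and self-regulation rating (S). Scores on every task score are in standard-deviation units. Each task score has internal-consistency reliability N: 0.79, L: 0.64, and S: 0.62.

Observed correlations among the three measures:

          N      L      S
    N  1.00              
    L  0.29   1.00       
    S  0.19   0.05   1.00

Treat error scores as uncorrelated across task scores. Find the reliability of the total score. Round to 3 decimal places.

Var(N+L+S) = 3 + 2·[0.29 + 0.19 + 0.05] = 3 + 1.06 = 4.06.
With uncorrelated errors the cross-covariances are all true-score covariance, so they carry over unchanged; only the diagonal terms shrink to ρᵢσᵢ².
True-score variance = [0.79 + 0.64 + 0.62] + 1.06 = 2.05 + 1.06 = 3.11.
Reliability = 3.11 / 4.06 = 0.766.

0.766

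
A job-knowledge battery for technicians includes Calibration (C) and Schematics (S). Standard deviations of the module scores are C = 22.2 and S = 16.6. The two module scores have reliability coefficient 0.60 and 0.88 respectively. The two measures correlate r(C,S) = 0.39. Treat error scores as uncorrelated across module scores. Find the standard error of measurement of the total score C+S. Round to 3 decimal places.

15.172

Var(total) = 768.4 + 287.446 = 1055.85.
True-score variance = 538.197 + 287.446 = 825.642, so reliability = 0.7820.
Error variance = 1055.85 − 825.642 = 230.203; SEM = √230.203 = 15.172.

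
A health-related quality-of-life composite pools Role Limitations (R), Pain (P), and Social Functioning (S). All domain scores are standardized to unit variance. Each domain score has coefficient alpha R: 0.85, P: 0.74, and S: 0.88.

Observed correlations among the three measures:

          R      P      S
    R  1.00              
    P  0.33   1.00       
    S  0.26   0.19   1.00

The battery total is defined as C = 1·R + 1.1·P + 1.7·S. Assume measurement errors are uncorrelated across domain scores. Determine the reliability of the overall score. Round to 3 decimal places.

Var(C) = 1 + 1.1² + 1.7² + 2·[1.1·0.33 + 1.7·0.26 + 1.87·0.19] = 5.1 + 2.3206 = 7.4206.
With uncorrelated errors the cross-covariances are all true-score covariance, so they carry over unchanged; only the diagonal terms shrink to ρᵢσᵢ².
True-score variance = [0.85 + 1.1²·0.74 + 1.7²·0.88] + 2.3206 = 4.2886 + 2.3206 = 6.6092.
Reliability = 6.6092 / 7.4206 = 0.891.

0.891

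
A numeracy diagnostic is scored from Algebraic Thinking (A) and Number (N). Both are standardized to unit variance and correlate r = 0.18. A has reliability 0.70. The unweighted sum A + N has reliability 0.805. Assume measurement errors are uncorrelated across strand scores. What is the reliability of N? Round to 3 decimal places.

0.840

Var(A+N) = 2 + 2·0.18 = 2.360.
True-score variance = ρ_A + ρ_N + 2·0.18, so 0.805 = (0.70 + ρ_N + 0.36) / 2.360.
ρ_N = 0.805·2.360 − 0.70 − 0.36 = 0.840.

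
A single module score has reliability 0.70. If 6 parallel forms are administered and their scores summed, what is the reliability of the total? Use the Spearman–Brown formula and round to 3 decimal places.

0.933

ρ_k = kρ / (1 + (k−1)ρ) = 6·0.70 / (1 + 5·0.70) = 4.200 / 4.500 = 0.933.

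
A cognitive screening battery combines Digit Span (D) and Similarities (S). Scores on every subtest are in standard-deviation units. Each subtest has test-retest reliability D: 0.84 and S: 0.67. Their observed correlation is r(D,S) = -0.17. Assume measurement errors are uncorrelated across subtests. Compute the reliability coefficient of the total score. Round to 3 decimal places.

0.705

Var(D+S) = 2 + 2·[(-0.17)] = 2 − 0.34 = 1.66.
Because errors are independent across components, Cov(Tᵢ,Tⱼ) = Cov(Xᵢ,Xⱼ); the off-diagonal part of the true-score variance is the same as above.
True-score variance = [0.84 + 0.67] − 0.34 = 1.51 − 0.34 = 1.17.
Reliability = 1.17 / 1.66 = 0.705.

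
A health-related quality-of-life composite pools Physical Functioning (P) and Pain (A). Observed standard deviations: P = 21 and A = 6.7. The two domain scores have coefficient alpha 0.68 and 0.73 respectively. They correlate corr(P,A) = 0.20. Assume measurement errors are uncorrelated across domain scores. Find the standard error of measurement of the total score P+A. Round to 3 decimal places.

12.379

Var(total) = 485.89 + 56.28 = 542.17.
True-score variance = 332.65 + 56.28 = 388.93, so reliability = 0.7174.
Error variance = 542.17 − 388.93 = 153.24; SEM = √153.24 = 12.379.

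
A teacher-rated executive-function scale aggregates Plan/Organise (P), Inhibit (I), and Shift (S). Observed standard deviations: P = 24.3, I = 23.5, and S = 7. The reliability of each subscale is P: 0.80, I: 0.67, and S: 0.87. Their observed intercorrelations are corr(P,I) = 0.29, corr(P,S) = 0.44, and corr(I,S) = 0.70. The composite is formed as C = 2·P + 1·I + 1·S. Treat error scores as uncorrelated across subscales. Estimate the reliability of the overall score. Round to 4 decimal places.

Var(C) = 2²·24.3² + 23.5² + 7² + 2·[2·24.3·23.5·0.29 + 2·24.3·7·0.44 + 23.5·7·0.70] = 2963.21 + 1192.09 = 4155.3.
Because errors are independent across components, Cov(Tᵢ,Tⱼ) = Cov(Xᵢ,Xⱼ); the off-diagonal part of the true-score variance is the same as above.
True-score variance = [2²·24.3²·0.80 + 23.5²·0.67 + 7²·0.87] + 1192.09 = 2302.21 + 1192.09 = 3494.3.
Reliability = 3494.3 / 4155.3 = 0.8409.

0.8409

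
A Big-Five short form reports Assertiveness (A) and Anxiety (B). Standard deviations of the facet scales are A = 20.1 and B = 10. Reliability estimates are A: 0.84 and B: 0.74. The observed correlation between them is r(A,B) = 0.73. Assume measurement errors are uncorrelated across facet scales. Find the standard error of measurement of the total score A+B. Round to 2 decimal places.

Var(total) = 504.01 + 293.46 = 797.47.
True-score variance = 413.368 + 293.46 = 706.828, so reliability = 0.8863.
Error variance = 797.47 − 706.828 = 90.6416; SEM = √90.6416 = 9.52.

9.52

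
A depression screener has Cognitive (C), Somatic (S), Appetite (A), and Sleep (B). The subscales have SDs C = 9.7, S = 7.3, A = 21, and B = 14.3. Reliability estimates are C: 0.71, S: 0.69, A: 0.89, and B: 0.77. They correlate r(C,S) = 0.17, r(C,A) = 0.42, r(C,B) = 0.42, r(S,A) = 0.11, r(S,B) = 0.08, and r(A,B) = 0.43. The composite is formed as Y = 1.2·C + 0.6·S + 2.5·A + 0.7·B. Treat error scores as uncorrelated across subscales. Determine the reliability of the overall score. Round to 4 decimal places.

Var(Y) = 1.2²·9.7² + 0.6²·7.3² + 2.5²·21² + 0.7²·14.3² + 2·[0.72·9.7·7.3·0.17 + 3·9.7·21·0.42 + 0.84·9.7·14.3·0.42 + 1.5·7.3·21·0.11 + 0.42·7.3·14.3·0.08 + 1.75·21·14.3·0.43] = 3011.12 + 1138.09 = 4149.21.
Because errors are independent across components, Cov(Tᵢ,Tⱼ) = Cov(Xᵢ,Xⱼ); the off-diagonal part of the true-score variance is the same as above.
True-score variance = [1.2²·9.7²·0.71 + 0.6²·7.3²·0.69 + 2.5²·21²·0.89 + 0.7²·14.3²·0.77] + 1138.09 = 2639.65 + 1138.09 = 3777.74.
Reliability = 3777.74 / 4149.21 = 0.9105.

0.9105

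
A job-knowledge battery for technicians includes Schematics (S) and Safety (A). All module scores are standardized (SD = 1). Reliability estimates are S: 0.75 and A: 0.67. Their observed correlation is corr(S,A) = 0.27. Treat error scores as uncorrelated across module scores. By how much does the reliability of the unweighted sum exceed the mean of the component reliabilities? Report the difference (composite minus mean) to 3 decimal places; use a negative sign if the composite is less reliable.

Var(sum) = 2 + 0.54 = 2.54; true-score variance = 1.42 + 0.54 = 1.96; composite reliability = 0.7717.
Mean component reliability = 0.7100.
Difference = 0.7717 − 0.7100 = 0.062.

0.062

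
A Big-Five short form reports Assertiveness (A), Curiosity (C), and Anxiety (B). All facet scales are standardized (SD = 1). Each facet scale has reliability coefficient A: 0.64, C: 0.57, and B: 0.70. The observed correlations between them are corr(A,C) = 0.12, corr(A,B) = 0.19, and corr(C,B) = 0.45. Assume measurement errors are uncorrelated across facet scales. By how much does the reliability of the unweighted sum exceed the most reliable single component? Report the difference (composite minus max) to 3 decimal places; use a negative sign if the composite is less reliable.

Var(sum) = 3 + 1.52 = 4.52; true-score variance = 1.91 + 1.52 = 3.43; composite reliability = 0.7588.
Max component reliability = 0.7000.
Difference = 0.7588 − 0.7000 = 0.059.

0.059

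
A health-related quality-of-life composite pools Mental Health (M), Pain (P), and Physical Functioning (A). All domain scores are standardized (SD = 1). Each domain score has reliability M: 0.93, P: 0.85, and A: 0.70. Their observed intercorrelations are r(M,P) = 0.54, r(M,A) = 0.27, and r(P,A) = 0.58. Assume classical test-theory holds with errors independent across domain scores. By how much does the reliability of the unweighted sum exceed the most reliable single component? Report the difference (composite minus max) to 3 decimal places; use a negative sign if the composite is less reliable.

-0.020

Var(sum) = 3 + 2.78 = 5.78; true-score variance = 2.48 + 2.78 = 5.26; composite reliability = 0.9100.
Max component reliability = 0.9300.
Difference = 0.9100 − 0.9300 = -0.020.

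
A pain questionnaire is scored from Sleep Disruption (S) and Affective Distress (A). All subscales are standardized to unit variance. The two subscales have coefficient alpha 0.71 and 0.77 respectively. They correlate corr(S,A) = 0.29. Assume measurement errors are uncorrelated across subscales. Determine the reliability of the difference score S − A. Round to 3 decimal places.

0.634

Var(S−A) = 1 + 1 − 2·0.29 = 2 − 0.58 = 1.42.
Because errors are independent across components, Cov(Tᵢ,Tⱼ) = Cov(Xᵢ,Xⱼ); the off-diagonal part of the true-score variance is the same as above.
True-score variance = [0.71 + 0.77] − 0.58 = 1.48 − 0.58 = 0.9.
Reliability = 0.9 / 1.42 = 0.634.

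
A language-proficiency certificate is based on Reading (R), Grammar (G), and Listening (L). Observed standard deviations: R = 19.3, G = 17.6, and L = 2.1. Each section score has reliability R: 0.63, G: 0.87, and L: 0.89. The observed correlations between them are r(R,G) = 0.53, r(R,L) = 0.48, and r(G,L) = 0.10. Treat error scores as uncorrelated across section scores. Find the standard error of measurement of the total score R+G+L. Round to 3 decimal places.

13.363

Var(total) = 686.66 + 406.362 = 1093.02.
True-score variance = 508.085 + 406.362 = 914.446, so reliability = 0.8366.
Error variance = 1093.02 − 914.446 = 178.575; SEM = √178.575 = 13.363.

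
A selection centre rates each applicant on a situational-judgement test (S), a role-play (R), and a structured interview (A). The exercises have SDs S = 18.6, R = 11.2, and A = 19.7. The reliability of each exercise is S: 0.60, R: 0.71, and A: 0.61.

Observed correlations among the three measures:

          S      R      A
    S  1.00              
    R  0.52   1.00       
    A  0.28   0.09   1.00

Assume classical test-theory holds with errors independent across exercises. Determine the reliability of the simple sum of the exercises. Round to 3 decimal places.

Var(S+R+A) = 18.6² + 11.2² + 19.7² + 2·[18.6·11.2·0.52 + 18.6·19.7·0.28 + 11.2·19.7·0.09] = 859.49 + 461.563 = 1321.05.
Under uncorrelated errors the observed covariances equal the true-score covariances, so only the own-variance terms attenuate.
True-score variance = [18.6²·0.60 + 11.2²·0.71 + 19.7²·0.61] + 461.563 = 533.373 + 461.563 = 994.937.
Reliability = 994.937 / 1321.05 = 0.753.

0.753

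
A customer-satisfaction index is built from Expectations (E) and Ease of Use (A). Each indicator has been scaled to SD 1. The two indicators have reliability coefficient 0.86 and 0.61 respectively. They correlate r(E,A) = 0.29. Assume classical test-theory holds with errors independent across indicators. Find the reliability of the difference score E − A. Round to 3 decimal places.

0.627

Var(E−A) = 1 + 1 − 2·0.29 = 2 − 0.58 = 1.42.
Because errors are independent across components, Cov(Tᵢ,Tⱼ) = Cov(Xᵢ,Xⱼ); the off-diagonal part of the true-score variance is the same as above.
True-score variance = [0.86 + 0.61] − 0.58 = 1.47 − 0.58 = 0.89.
Reliability = 0.89 / 1.42 = 0.627.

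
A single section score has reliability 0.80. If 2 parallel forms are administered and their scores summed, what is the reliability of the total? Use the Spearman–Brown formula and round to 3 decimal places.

0.889

ρ_k = kρ / (1 + (k−1)ρ) = 2·0.80 / (1 + 1·0.80) = 1.600 / 1.800 = 0.889.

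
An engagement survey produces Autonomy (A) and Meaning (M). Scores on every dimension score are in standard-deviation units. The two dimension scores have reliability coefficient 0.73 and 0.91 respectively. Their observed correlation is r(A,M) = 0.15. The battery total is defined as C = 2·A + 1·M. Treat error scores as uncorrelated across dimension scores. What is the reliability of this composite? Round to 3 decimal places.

Var(C) = 2² + 1 + 2·[2·0.15] = 5 + 0.6 = 5.6.
Under uncorrelated errors the observed covariances equal the true-score covariances, so only the own-variance terms attenuate.
True-score variance = [2²·0.73 + 0.91] + 0.6 = 3.83 + 0.6 = 4.43.
Reliability = 4.43 / 5.6 = 0.791.

0.791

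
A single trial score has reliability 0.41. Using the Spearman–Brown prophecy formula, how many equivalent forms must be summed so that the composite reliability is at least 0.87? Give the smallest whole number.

10

k ≥ ρ*(1−ρ₁)/(ρ₁(1−ρ*)) = 0.87·0.59 / (0.41·0.13) = 9.630.
Smallest integer k = 10.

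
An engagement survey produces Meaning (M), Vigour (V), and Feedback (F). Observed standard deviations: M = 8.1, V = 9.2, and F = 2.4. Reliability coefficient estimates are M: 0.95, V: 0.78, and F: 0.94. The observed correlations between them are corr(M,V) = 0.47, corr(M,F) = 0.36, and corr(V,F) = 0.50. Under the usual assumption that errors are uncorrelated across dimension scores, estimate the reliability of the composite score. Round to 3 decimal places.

0.915

Var(M+V+F) = 8.1² + 9.2² + 2.4² + 2·[8.1·9.2·0.47 + 8.1·2.4·0.36 + 9.2·2.4·0.50] = 156.01 + 106.126 = 262.136.
With uncorrelated errors the cross-covariances are all true-score covariance, so they carry over unchanged; only the diagonal terms shrink to ρᵢσᵢ².
True-score variance = [8.1²·0.95 + 9.2²·0.78 + 2.4²·0.94] + 106.126 = 133.763 + 106.126 = 239.889.
Reliability = 239.889 / 262.136 = 0.915.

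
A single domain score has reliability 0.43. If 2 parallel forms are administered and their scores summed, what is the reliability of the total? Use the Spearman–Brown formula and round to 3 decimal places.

0.601

ρ_k = kρ / (1 + (k−1)ρ) = 2·0.43 / (1 + 1·0.43) = 0.860 / 1.430 = 0.601.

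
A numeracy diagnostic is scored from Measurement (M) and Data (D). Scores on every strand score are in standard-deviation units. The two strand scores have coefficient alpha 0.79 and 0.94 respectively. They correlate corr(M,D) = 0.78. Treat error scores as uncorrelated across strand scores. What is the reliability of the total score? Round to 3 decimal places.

0.924

Var(M+D) = 2 + 2·[0.78] = 2 + 1.56 = 3.56.
Under uncorrelated errors the observed covariances equal the true-score covariances, so only the own-variance terms attenuate.
True-score variance = [0.79 + 0.94] + 1.56 = 1.73 + 1.56 = 3.29.
Reliability = 3.29 / 3.56 = 0.924.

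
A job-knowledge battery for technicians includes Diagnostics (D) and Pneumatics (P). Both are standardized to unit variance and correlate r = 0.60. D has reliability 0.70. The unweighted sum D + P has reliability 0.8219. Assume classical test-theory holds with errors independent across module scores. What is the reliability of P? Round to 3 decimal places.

Var(D+P) = 2 + 2·0.60 = 3.200.
True-score variance = ρ_D + ρ_P + 2·0.60, so 0.8219 = (0.70 + ρ_P + 1.20) / 3.200.
ρ_P = 0.8219·3.200 − 0.70 − 1.20 = 0.730.

0.730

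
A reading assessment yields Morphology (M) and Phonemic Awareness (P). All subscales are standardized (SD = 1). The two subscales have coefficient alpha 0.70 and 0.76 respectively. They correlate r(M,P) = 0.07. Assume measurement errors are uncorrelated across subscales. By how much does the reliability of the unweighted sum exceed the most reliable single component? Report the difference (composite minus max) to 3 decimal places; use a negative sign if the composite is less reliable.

-0.012

Var(sum) = 2 + 0.14 = 2.14; true-score variance = 1.46 + 0.14 = 1.6; composite reliability = 0.7477.
Max component reliability = 0.7600.
Difference = 0.7477 − 0.7600 = -0.012.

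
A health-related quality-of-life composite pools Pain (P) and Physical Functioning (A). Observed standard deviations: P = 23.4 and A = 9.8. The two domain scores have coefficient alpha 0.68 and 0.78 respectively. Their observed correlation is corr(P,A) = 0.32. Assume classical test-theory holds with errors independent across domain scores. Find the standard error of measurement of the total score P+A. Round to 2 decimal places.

14.01

Var(total) = 643.6 + 146.765 = 790.365.
True-score variance = 447.252 + 146.765 = 594.017, so reliability = 0.7516.
Error variance = 790.365 − 594.017 = 196.348; SEM = √196.348 = 14.01.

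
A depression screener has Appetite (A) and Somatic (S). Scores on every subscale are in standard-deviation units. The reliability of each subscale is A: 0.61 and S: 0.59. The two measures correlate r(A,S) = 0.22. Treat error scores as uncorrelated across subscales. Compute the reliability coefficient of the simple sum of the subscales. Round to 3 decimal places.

0.672

Var(A+S) = 2 + 2·[0.22] = 2 + 0.44 = 2.44.
Under uncorrelated errors the observed covariances equal the true-score covariances, so only the own-variance terms attenuate.
True-score variance = [0.61 + 0.59] + 0.44 = 1.2 + 0.44 = 1.64.
Reliability = 1.64 / 2.44 = 0.672.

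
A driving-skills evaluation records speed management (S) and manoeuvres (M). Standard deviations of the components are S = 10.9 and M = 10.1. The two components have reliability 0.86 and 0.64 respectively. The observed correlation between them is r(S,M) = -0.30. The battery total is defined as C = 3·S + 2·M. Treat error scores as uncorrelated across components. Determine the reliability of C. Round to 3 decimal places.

Var(C) = 3²·10.9² + 2²·10.1² + 2·[6·10.9·10.1·(-0.30)] = 1477.33 − 396.324 = 1081.01.
With uncorrelated errors the cross-covariances are all true-score covariance, so they carry over unchanged; only the diagonal terms shrink to ρᵢσᵢ².
True-score variance = [3²·10.9²·0.86 + 2²·10.1²·0.64] − 396.324 = 1180.73 − 396.324 = 784.411.
Reliability = 784.411 / 1081.01 = 0.726.

0.726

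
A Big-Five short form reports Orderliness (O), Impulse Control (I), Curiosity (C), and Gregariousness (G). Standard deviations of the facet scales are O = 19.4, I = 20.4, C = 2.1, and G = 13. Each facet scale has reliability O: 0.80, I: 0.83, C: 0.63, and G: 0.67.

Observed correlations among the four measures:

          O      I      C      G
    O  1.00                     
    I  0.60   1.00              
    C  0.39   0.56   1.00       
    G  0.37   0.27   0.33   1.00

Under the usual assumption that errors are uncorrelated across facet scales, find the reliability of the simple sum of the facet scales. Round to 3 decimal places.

0.891

Var(O+I+C+G) = 19.4² + 20.4² + 2.1² + 13² + 2·[19.4·20.4·0.60 + 19.4·2.1·0.39 + 19.4·13·0.37 + 20.4·2.1·0.56 + 20.4·13·0.27 + 2.1·13·0.33] = 965.93 + 902.524 = 1868.45.
With uncorrelated errors the cross-covariances are all true-score covariance, so they carry over unchanged; only the diagonal terms shrink to ρᵢσᵢ².
True-score variance = [19.4²·0.80 + 20.4²·0.83 + 2.1²·0.63 + 13²·0.67] + 902.524 = 762.509 + 902.524 = 1665.03.
Reliability = 1665.03 / 1868.45 = 0.891.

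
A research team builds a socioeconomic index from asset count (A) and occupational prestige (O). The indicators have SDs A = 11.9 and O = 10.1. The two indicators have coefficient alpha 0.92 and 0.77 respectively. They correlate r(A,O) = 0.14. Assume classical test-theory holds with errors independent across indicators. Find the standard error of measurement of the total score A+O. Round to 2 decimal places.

5.90

Var(total) = 243.62 + 33.6532 = 277.273.
True-score variance = 208.829 + 33.6532 = 242.482, so reliability = 0.8745.
Error variance = 277.273 − 242.482 = 34.7911; SEM = √34.7911 = 5.90.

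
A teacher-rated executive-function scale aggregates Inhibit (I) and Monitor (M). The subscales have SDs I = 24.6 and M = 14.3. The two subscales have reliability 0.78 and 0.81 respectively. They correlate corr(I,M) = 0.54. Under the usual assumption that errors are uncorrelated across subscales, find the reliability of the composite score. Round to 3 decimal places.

0.855

Var(I+M) = 24.6² + 14.3² + 2·[24.6·14.3·0.54] = 809.65 + 379.922 = 1189.57.
With uncorrelated errors the cross-covariances are all true-score covariance, so they carry over unchanged; only the diagonal terms shrink to ρᵢσᵢ².
True-score variance = [24.6²·0.78 + 14.3²·0.81] + 379.922 = 637.662 + 379.922 = 1017.58.
Reliability = 1017.58 / 1189.57 = 0.855.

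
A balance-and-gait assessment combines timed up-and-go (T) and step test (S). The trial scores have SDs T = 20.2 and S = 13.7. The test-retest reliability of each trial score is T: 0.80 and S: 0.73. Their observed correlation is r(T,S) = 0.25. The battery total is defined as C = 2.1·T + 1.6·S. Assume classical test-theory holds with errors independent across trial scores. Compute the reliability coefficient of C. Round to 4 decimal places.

0.8216

Var(C) = 2.1²·20.2² + 1.6²·13.7² + 2·[3.36·20.2·13.7·0.25] = 2279.94 + 464.923 = 2744.87.
Because errors are independent across components, Cov(Tᵢ,Tⱼ) = Cov(Xᵢ,Xⱼ); the off-diagonal part of the true-score variance is the same as above.
True-score variance = [2.1²·20.2²·0.80 + 1.6²·13.7²·0.73] + 464.923 = 1790.32 + 464.923 = 2255.24.
Reliability = 2255.24 / 2744.87 = 0.8216.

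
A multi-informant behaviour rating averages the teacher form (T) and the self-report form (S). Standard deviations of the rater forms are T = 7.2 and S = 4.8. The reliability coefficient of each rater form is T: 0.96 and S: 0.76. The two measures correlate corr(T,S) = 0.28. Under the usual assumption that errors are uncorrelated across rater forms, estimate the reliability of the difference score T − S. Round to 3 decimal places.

0.863

Var(T−S) = 7.2² + 4.8² − 2·7.2·4.8·0.28 = 74.88 − 19.3536 = 55.5264.
Under uncorrelated errors the observed covariances equal the true-score covariances, so only the own-variance terms attenuate.
True-score variance = [7.2²·0.96 + 4.8²·0.76] − 19.3536 = 67.2768 − 19.3536 = 47.9232.
Reliability = 47.9232 / 55.5264 = 0.863.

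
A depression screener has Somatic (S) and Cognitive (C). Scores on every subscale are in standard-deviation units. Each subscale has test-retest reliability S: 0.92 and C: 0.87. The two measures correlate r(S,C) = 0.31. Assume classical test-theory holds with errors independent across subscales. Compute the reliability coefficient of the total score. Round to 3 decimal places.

Var(S+C) = 2 + 2·[0.31] = 2 + 0.62 = 2.62.
Under uncorrelated errors the observed covariances equal the true-score covariances, so only the own-variance terms attenuate.
True-score variance = [0.92 + 0.87] + 0.62 = 1.79 + 0.62 = 2.41.
Reliability = 2.41 / 2.62 = 0.920.

0.920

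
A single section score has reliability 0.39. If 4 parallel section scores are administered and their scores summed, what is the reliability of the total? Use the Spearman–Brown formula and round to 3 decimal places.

0.719

ρ_k = kρ / (1 + (k−1)ρ) = 4·0.39 / (1 + 3·0.39) = 1.560 / 2.170 = 0.719.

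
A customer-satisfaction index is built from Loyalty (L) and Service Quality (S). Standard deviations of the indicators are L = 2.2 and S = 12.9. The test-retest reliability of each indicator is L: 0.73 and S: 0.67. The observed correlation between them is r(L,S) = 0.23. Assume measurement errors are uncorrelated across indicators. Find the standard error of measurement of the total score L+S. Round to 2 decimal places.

Var(total) = 171.25 + 13.0548 = 184.305.
True-score variance = 115.028 + 13.0548 = 128.083, so reliability = 0.6950.
Error variance = 184.305 − 128.083 = 56.2221; SEM = √56.2221 = 7.50.

7.50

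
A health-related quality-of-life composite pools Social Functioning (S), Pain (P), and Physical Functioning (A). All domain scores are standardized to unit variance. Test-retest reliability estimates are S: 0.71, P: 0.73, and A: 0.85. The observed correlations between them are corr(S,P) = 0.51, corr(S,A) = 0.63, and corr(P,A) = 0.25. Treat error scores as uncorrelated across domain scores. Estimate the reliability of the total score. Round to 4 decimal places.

0.8772

Var(S+P+A) = 3 + 2·[0.51 + 0.63 + 0.25] = 3 + 2.78 = 5.78.
Because errors are independent across components, Cov(Tᵢ,Tⱼ) = Cov(Xᵢ,Xⱼ); the off-diagonal part of the true-score variance is the same as above.
True-score variance = [0.71 + 0.73 + 0.85] + 2.78 = 2.29 + 2.78 = 5.07.
Reliability = 5.07 / 5.78 = 0.8772.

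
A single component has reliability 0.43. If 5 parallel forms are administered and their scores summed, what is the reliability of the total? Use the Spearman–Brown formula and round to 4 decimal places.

0.7904

ρ_k = kρ / (1 + (k−1)ρ) = 5·0.43 / (1 + 4·0.43) = 2.150 / 2.720 = 0.7904.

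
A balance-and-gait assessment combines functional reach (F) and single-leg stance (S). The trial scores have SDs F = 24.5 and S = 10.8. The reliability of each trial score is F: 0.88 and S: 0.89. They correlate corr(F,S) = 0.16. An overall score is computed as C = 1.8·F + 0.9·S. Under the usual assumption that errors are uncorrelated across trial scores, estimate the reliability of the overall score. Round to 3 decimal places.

Var(C) = 1.8²·24.5² + 0.9²·10.8² + 2·[1.62·24.5·10.8·0.16] = 2039.29 + 137.169 = 2176.46.
Because errors are independent across components, Cov(Tᵢ,Tⱼ) = Cov(Xᵢ,Xⱼ); the off-diagonal part of the true-score variance is the same as above.
True-score variance = [1.8²·24.5²·0.88 + 0.9²·10.8²·0.89] + 137.169 = 1795.52 + 137.169 = 1932.69.
Reliability = 1932.69 / 2176.46 = 0.888.

0.888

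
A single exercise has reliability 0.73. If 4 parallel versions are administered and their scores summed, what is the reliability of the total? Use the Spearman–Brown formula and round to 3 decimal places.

0.915

ρ_k = kρ / (1 + (k−1)ρ) = 4·0.73 / (1 + 3·0.73) = 2.920 / 3.190 = 0.915.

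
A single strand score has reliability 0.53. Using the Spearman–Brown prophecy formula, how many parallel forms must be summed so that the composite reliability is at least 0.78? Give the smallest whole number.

4

k ≥ ρ*(1−ρ₁)/(ρ₁(1−ρ*)) = 0.78·0.47 / (0.53·0.22) = 3.144.
Smallest integer k = 4.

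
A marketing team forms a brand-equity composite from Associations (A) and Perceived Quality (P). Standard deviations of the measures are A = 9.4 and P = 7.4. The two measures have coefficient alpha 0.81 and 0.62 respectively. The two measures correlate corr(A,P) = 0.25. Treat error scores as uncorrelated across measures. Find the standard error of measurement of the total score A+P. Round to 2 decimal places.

Var(total) = 143.12 + 34.78 = 177.9.
True-score variance = 105.523 + 34.78 = 140.303, so reliability = 0.7887.
Error variance = 177.9 − 140.303 = 37.5972; SEM = √37.5972 = 6.13.

6.13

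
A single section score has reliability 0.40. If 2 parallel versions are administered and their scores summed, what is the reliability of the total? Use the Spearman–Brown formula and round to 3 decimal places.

0.571

ρ_k = kρ / (1 + (k−1)ρ) = 2·0.40 / (1 + 1·0.40) = 0.800 / 1.400 = 0.571.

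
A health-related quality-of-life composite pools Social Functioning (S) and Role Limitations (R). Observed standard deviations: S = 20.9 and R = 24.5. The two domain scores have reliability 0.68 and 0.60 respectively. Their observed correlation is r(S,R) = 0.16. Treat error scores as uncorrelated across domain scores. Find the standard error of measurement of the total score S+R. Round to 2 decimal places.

Var(total) = 1037.06 + 163.856 = 1200.92.
True-score variance = 657.181 + 163.856 = 821.037, so reliability = 0.6837.
Error variance = 1200.92 − 821.037 = 379.879; SEM = √379.879 = 19.49.

19.49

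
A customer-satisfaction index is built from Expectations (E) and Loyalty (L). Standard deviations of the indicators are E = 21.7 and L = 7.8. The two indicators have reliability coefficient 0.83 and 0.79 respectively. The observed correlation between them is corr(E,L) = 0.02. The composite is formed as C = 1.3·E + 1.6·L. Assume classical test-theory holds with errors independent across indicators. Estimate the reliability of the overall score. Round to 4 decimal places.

0.8260

Var(C) = 1.3²·21.7² + 1.6²·7.8² + 2·[2.08·21.7·7.8·0.02] = 951.555 + 14.0824 = 965.637.
With uncorrelated errors the cross-covariances are all true-score covariance, so they carry over unchanged; only the diagonal terms shrink to ρᵢσᵢ².
True-score variance = [1.3²·21.7²·0.83 + 1.6²·7.8²·0.79] + 14.0824 = 783.56 + 14.0824 = 797.643.
Reliability = 797.643 / 965.637 = 0.8260.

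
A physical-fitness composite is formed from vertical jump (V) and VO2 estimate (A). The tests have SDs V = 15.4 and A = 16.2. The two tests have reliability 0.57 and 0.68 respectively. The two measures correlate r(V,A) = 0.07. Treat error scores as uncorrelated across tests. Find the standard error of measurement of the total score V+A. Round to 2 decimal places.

13.64

Var(total) = 499.6 + 34.9272 = 534.527.
True-score variance = 313.64 + 34.9272 = 348.568, so reliability = 0.6521.
Error variance = 534.527 − 348.568 = 185.96; SEM = √185.96 = 13.64.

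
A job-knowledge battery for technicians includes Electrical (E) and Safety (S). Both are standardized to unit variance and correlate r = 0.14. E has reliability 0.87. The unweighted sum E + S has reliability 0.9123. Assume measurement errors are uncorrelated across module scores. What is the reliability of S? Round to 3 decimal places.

0.930

Var(E+S) = 2 + 2·0.14 = 2.280.
True-score variance = ρ_E + ρ_S + 2·0.14, so 0.9123 = (0.87 + ρ_S + 0.28) / 2.280.
ρ_S = 0.9123·2.280 − 0.87 − 0.28 = 0.930.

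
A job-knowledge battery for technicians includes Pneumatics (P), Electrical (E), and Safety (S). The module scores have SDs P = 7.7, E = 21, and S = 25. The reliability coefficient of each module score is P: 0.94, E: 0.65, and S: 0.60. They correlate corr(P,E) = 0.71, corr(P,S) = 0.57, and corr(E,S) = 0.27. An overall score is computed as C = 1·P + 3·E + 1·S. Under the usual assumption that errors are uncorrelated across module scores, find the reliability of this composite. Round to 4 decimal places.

0.7438

Var(C) = 7.7² + 3²·21² + 25² + 2·[3·7.7·21·0.71 + 7.7·25·0.57 + 3·21·25·0.27] = 4653.29 + 1758.79 = 6412.08.
With uncorrelated errors the cross-covariances are all true-score covariance, so they carry over unchanged; only the diagonal terms shrink to ρᵢσᵢ².
True-score variance = [7.7²·0.94 + 3²·21²·0.65 + 25²·0.60] + 1758.79 = 3010.58 + 1758.79 = 4769.37.
Reliability = 4769.37 / 6412.08 = 0.7438.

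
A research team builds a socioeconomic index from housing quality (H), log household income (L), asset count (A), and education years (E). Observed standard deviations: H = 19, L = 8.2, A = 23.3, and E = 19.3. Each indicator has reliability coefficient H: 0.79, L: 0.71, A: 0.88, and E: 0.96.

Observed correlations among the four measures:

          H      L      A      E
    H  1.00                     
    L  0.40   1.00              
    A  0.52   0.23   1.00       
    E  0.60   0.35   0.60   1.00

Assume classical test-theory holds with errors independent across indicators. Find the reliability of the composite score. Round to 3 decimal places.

0.944

Var(H+L+A+E) = 19² + 8.2² + 23.3² + 19.3² + 2·[19·8.2·0.40 + 19·23.3·0.52 + 19·19.3·0.60 + 8.2·23.3·0.23 + 8.2·19.3·0.35 + 23.3·19.3·0.60] = 1343.62 + 1763.39 = 3107.01.
Because errors are independent across components, Cov(Tᵢ,Tⱼ) = Cov(Xᵢ,Xⱼ); the off-diagonal part of the true-score variance is the same as above.
True-score variance = [19²·0.79 + 8.2²·0.71 + 23.3²·0.88 + 19.3²·0.96] + 1763.39 = 1168.26 + 1763.39 = 2931.65.
Reliability = 2931.65 / 3107.01 = 0.944.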